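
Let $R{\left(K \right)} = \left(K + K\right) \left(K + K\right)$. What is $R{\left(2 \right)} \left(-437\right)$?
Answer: $-6992$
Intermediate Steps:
$R{\left(K \right)} = 4 K^{2}$ ($R{\left(K \right)} = 2 K 2 K = 4 K^{2}$)
$R{\left(2 \right)} \left(-437\right) = 4 \cdot 2^{2} \left(-437\right) = 4 \cdot 4 \left(-437\right) = 16 \left(-437\right) = -6992$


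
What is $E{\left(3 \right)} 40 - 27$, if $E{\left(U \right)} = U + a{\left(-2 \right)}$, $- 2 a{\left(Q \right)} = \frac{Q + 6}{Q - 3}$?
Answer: $109$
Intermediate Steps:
$a{\left(Q \right)} = - \frac{6 + Q}{2 \left(-3 + Q\right)}$ ($a{\left(Q \right)} = - \frac{\left(Q + 6\right) \frac{1}{Q - 3}}{2} = - \frac{\left(6 + Q\right) \frac{1}{-3 + Q}}{2} = - \frac{\frac{1}{-3 + Q} \left(6 + Q\right)}{2} = - \frac{6 + Q}{2 \left(-3 + Q\right)}$)
$E{\left(U \right)} = \frac{2}{5} + U$ ($E{\left(U \right)} = U + \frac{-6 - -2}{2 \left(-3 - 2\right)} = U + \frac{-6 + 2}{2 \left(-5\right)} = U + \frac{1}{2} \left(- \frac{1}{5}\right) \left(-4\right) = U + \frac{2}{5} = \frac{2}{5} + U$)
$E{\left(3 \right)} 40 - 27 = \left(\frac{2}{5} + 3\right) 40 - 27 = \frac{17}{5} \cdot 40 - 27 = 136 - 27 = 109$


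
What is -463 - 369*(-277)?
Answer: 101750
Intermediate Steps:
-463 - 369*(-277) = -463 + 102213 = 101750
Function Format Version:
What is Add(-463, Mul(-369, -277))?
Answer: 101750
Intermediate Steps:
Add(-463, Mul(-369, -277)) = Add(-463, 102213) = 101750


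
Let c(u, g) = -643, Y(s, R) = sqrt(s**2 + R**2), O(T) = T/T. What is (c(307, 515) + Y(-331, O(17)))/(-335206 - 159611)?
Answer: 643/494817 - sqrt(109562)/494817 ≈ 0.00063053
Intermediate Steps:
O(T) = 1
Y(s, R) = sqrt(R**2 + s**2)
(c(307, 515) + Y(-331, O(17)))/(-335206 - 159611) = (-643 + sqrt(1**2 + (-331)**2))/(-335206 - 159611) = (-643 + sqrt(1 + 109561))/(-494817) = (-643 + sqrt(109562))*(-1/494817) = 643/494817 - sqrt(109562)/494817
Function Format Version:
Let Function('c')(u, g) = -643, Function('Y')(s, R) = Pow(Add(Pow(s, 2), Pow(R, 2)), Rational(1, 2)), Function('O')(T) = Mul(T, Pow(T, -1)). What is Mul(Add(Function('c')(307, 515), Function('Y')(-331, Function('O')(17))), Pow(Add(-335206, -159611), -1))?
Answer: Add(Rational(643, 494817), Mul(Rational(-1, 494817), Pow(109562, Rational(1, 2)))) ≈ 0.00063053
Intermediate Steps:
Function('O')(T) = 1
Function('Y')(s, R) = Pow(Add(Pow(R, 2), Pow(s, 2)), Rational(1, 2))
Mul(Add(Function('c')(307, 515), Function('Y')(-331, Function('O')(17))), Pow(Add(-335206, -159611), -1)) = Mul(Add(-643, Pow(Add(Pow(1, 2), Pow(-331, 2)), Rational(1, 2))), Pow(Add(-335206, -159611), -1)) = Mul(Add(-643, Pow(Add(1, 109561), Rational(1, 2))), Pow(-494817, -1)) = Mul(Add(-643, Pow(109562, Rational(1, 2))), Rational(-1, 494817)) = Add(Rational(643, 494817), Mul(Rational(-1, 494817), Pow(109562, Rational(1, 2))))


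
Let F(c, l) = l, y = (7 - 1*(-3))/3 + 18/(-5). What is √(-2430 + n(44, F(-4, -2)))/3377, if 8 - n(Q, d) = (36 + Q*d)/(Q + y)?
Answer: I*√16277533/276914 ≈ 0.01457*I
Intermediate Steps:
y = -4/15 (y = (7 + 3)*(⅓) + 18*(-⅕) = 10*(⅓) - 18/5 = 10/3 - 18/5 = -4/15 ≈ -0.26667)
n(Q, d) = 8 - (36 + Q*d)/(-4/15 + Q) (n(Q, d) = 8 - (36 + Q*d)/(Q - 4/15) = 8 - (36 + Q*d)/(-4/15 + Q))
√(-2430 + n(44, F(-4, -2)))/3377 = √(-2430 + (-572 + 120*44 - 15*44*(-2))/(-4 + 15*44))/3377 = √(-2430 + (-572 + 5280 + 1320)/(-4 + 660))*(1/3377) = √(-2430 + 6028/656)*(1/3377) = √(-2430 + (1/656)*6028)*(1/3377) = √(-2430 + 1507/164)*(1/3377) = √(-397013/164)*(1/3377) = (I*√16277533/82)*(1/3377) = I*√16277533/276914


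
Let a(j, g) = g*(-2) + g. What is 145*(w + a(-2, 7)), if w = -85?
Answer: -13340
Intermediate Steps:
a(j, g) = -g (a(j, g) = -2*g + g = -g)
145*(w + a(-2, 7)) = 145*(-85 - 1*7) = 145*(-85 - 7) = 145*(-92) = -13340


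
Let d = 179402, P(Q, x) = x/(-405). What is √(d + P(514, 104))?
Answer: √363288530/45 ≈ 423.56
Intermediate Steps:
P(Q, x) = -x/405 (P(Q, x) = x*(-1/405) = -x/405)
√(d + P(514, 104)) = √(179402 - 1/405*104) = √(179402 - 104/405) = √(72657706/405) = √363288530/45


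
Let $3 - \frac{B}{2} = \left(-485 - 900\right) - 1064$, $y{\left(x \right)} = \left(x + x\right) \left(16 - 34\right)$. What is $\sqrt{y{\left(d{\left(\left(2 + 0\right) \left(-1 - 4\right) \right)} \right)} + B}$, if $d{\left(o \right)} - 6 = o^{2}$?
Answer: $8 \sqrt{17} \approx 32.985$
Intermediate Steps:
$d{\left(o \right)} = 6 + o^{2}$
$y{\left(x \right)} = - 36 x$ ($y{\left(x \right)} = 2 x \left(-18\right) = - 36 x$)
$B = 4904$ ($B = 6 - 2 \left(\left(-485 - 900\right) - 1064\right) = 6 - 2 \left(-1385 - 1064\right) = 6 - -4898 = 6 + 4898 = 4904$)
$\sqrt{y{\left(d{\left(\left(2 + 0\right) \left(-1 - 4\right) \right)} \right)} + B} = \sqrt{- 36 \left(6 + \left(\left(2 + 0\right) \left(-1 - 4\right)\right)^{2}\right) + 4904} = \sqrt{- 36 \left(6 + \left(2 \left(-5\right)\right)^{2}\right) + 4904} = \sqrt{- 36 \left(6 + \left(-10\right)^{2}\right) + 4904} = \sqrt{- 36 \left(6 + 100\right) + 4904} = \sqrt{\left(-36\right) 106 + 4904} = \sqrt{-3816 + 4904} = \sqrt{1088} = 8 \sqrt{17}$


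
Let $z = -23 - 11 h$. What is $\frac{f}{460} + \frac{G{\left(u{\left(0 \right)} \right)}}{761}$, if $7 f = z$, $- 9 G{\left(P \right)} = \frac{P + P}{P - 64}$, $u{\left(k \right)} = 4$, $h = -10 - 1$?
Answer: $\frac{143921}{4725810} \approx 0.030454$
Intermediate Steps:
$h = -11$ ($h = -10 - 1 = -11$)
$z = 98$ ($z = -23 - -121 = -23 + 121 = 98$)
$G{\left(P \right)} = - \frac{2 P}{9 \left(-64 + P\right)}$ ($G{\left(P \right)} = - \frac{\left(P + P\right) \frac{1}{P - 64}}{9} = - \frac{2 P \frac{1}{-64 + P}}{9} = - \frac{2 P}{9 \left(-64 + P\right)}$)
$f = 14$ ($f = \frac{1}{7} \cdot 98 = 14$)
$\frac{f}{460} + \frac{G{\left(u{\left(0 \right)} \right)}}{761} = \frac{14}{460} + \frac{\left(-2\right) 4 \frac{1}{-576 + 9 \cdot 4}}{761} = 14 \cdot \frac{1}{460} + \left(-2\right) 4 \frac{1}{-576 + 36} \cdot \frac{1}{761} = \frac{7}{230} + \left(-2\right) 4 \frac{1}{-540} \cdot \frac{1}{761} = \frac{7}{230} + \left(-2\right) 4 \left(- \frac{1}{540}\right) \frac{1}{761} = \frac{7}{230} + \frac{2}{135} \cdot \frac{1}{761} = \frac{7}{230} + \frac{2}{102735} = \frac{143921}{4725810}$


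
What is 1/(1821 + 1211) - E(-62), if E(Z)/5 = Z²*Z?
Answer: 3613052481/3032 ≈ 1.1916e+6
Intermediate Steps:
E(Z) = 5*Z³ (E(Z) = 5*(Z²*Z) = 5*Z³)
1/(1821 + 1211) - E(-62) = 1/(1821 + 1211) - 5*(-62)³ = 1/3032 - 5*(-238328) = 1/3032 - 1*(-1191640) = 1/3032 + 1191640 = 3613052481/3032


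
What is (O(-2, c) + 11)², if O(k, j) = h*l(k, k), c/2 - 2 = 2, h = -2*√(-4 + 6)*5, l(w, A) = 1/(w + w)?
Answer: 267/2 + 55*√2 ≈ 211.28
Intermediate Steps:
l(w, A) = 1/(2*w)
h = -10*√2 (h = -2*√2*5 = -10*√2 ≈ -14.142)
c = 8 (c = 4 + 2*2 = 4 + 4 = 8)
O(k, j) = -5*√2/k (O(k, j) = (-10*√2)*(1/(2*k)) = -5*√2/k)
(O(-2, c) + 11)² = (-5*√2/(-2) + 11)² = (-5*√2*(-½) + 11)² = (5*√2/2 + 11)² = (11 + 5*√2/2)²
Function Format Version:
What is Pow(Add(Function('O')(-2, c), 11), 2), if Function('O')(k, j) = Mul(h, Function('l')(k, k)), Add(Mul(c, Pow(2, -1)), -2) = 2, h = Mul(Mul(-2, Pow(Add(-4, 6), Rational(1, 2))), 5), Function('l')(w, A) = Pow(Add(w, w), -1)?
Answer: Add(Rational(267, 2), Mul(55, Pow(2, Rational(1, 2)))) ≈ 211.28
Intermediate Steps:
Function('l')(w, A) = Mul(Rational(1, 2), Pow(w, -1)) (Function('l')(w, A) = Pow(Mul(2, w), -1) = Mul(Rational(1, 2), Pow(w, -1)))
h = Mul(-10, Pow(2, Rational(1, 2))) (h = Mul(Mul(-2, Pow(2, Rational(1, 2))), 5) = Mul(-10, Pow(2, Rational(1, 2))) ≈ -14.142)
c = 8 (c = Add(4, Mul(2, 2)) = Add(4, 4) = 8)
Function('O')(k, j) = Mul(-5, Pow(2, Rational(1, 2)), Pow(k, -1)) (Function('O')(k, j) = Mul(Mul(-10, Pow(2, Rational(1, 2))), Mul(Rational(1, 2), Pow(k, -1))) = Mul(-5, Pow(2, Rational(1, 2)), Pow(k, -1)))
Pow(Add(Function('O')(-2, c), 11), 2) = Pow(Add(Mul(-5, Pow(2, Rational(1, 2)), Pow(-2, -1)), 11), 2) = Pow(Add(Mul(-5, Pow(2, Rational(1, 2)), Rational(-1, 2)), 11), 2) = Pow(Add(Mul(Rational(5, 2), Pow(2, Rational(1, 2))), 11), 2) = Pow(Add(11, Mul(Rational(5, 2), Pow(2, Rational(1, 2)))), 2)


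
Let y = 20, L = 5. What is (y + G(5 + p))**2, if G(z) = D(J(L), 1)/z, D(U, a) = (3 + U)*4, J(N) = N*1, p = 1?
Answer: 5776/9 ≈ 641.78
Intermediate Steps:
J(N) = N
D(U, a) = 12 + 4*U
G(z) = 32/z (G(z) = (12 + 4*5)/z = (12 + 20)/z = 32/z)
(y + G(5 + p))**2 = (20 + 32/(5 + 1))**2 = (20 + 32/6)**2 = (20 + 32*(1/6))**2 = (20 + 16/3)**2 = (76/3)**2 = 5776/9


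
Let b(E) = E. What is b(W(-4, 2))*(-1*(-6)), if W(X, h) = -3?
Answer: -18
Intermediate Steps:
b(W(-4, 2))*(-1*(-6)) = -(-3)*(-6) = -3*6 = -18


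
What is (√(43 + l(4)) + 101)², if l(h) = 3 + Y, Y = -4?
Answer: (101 + √42)² ≈ 11552.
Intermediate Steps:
l(h) = -1 (l(h) = 3 - 4 = -1)
(√(43 + l(4)) + 101)² = (√(43 - 1) + 101)² = (√42 + 101)² = (101 + √42)²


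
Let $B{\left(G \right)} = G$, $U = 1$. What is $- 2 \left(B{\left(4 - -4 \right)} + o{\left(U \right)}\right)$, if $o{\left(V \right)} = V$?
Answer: $-18$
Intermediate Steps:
$- 2 \left(B{\left(4 - -4 \right)} + o{\left(U \right)}\right) = - 2 \left(\left(4 - -4\right) + 1\right) = - 2 \left(\left(4 + 4\right) + 1\right) = - 2 \left(8 + 1\right) = \left(-2\right) 9 = -18$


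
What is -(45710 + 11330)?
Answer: -57040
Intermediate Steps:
-(45710 + 11330) = -1*57040 = -57040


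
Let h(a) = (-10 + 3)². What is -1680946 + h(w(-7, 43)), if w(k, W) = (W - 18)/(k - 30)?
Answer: -1680897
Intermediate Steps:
w(k, W) = (-18 + W)/(-30 + k)
h(a) = 49 (h(a) = (-7)² = 49)
-1680946 + h(w(-7, 43)) = -1680946 + 49 = -1680897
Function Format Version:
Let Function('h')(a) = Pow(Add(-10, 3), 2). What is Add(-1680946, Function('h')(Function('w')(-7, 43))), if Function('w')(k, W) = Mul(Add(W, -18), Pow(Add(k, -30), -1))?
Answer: -1680897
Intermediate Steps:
Function('w')(k, W) = Mul(Pow(Add(-30, k), -1), Add(-18, W)) (Function('w')(k, W) = Mul(Add(-18, W), Pow(Add(-30, k), -1)) = Mul(Pow(Add(-30, k), -1), Add(-18, W)))
Function('h')(a) = 49 (Function('h')(a) = Pow(-7, 2) = 49)
Add(-1680946, Function('h')(Function('w')(-7, 43))) = Add(-1680946, 49) = -1680897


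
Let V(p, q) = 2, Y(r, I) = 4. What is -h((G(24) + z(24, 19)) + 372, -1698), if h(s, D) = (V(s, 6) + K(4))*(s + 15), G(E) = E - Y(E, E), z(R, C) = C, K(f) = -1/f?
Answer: -1491/2 ≈ -745.50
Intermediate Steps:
G(E) = -4 + E (G(E) = E - 1*4 = E - 4 = -4 + E)
h(s, D) = 105/4 + 7*s/4 (h(s, D) = (2 - 1/4)*(s + 15) = (2 - 1*1/4)*(15 + s) = (2 - 1/4)*(15 + s) = 7*(15 + s)/4 = 105/4 + 7*s/4)
-h((G(24) + z(24, 19)) + 372, -1698) = -(105/4 + 7*(((-4 + 24) + 19) + 372)/4) = -(105/4 + 7*((20 + 19) + 372)/4) = -(105/4 + 7*(39 + 372)/4) = -(105/4 + (7/4)*411) = -(105/4 + 2877/4) = -1*1491/2 = -1491/2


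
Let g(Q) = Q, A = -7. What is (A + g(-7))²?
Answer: 196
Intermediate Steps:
(A + g(-7))² = (-7 - 7)² = (-14)² = 196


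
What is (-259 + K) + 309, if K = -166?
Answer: -116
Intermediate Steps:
(-259 + K) + 309 = (-259 - 166) + 309 = -425 + 309 = -116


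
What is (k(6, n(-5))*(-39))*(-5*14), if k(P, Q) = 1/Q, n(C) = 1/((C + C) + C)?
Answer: -40950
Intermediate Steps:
n(C) = 1/(3*C) (n(C) = 1/(2*C + C) = 1/(3*C))
(k(6, n(-5))*(-39))*(-5*14) = (-39/((1/3)/(-5)))*(-5*14) = (-39/((1/3)*(-1/5)))*(-70) = (-39/(-1/15))*(-70) = -15*(-39)*(-70) = 585*(-70) = -40950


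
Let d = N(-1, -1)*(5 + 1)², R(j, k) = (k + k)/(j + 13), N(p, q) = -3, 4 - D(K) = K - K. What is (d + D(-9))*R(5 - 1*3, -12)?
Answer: 832/5 ≈ 166.40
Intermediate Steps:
D(K) = 4 (D(K) = 4 - (K - K) = 4 - 1*0 = 4 + 0 = 4)
R(j, k) = 2*k/(13 + j) (R(j, k) = (2*k)/(13 + j) = 2*k/(13 + j))
d = -108 (d = -3*(5 + 1)² = -3*6² = -3*36 = -108)
(d + D(-9))*R(5 - 1*3, -12) = (-108 + 4)*(2*(-12)/(13 + (5 - 1*3))) = -208*(-12)/(13 + (5 - 3)) = -208*(-12)/(13 + 2) = -208*(-12)/15 = -104*(-8/5) = 832/5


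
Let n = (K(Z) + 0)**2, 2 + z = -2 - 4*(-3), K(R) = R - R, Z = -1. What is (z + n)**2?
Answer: 64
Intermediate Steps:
K(R) = 0
z = 8 (z = -2 + (-2 - 4*(-3)) = -2 + (-2 + 12) = -2 + 10 = 8)
n = 0 (n = (0 + 0)**2 = 0**2 = 0)
(z + n)**2 = (8 + 0)**2 = 8**2 = 64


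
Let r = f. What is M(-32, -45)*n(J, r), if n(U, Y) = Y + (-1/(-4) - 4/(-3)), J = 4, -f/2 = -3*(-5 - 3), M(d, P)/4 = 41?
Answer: -22837/3 ≈ -7612.3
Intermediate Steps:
M(d, P) = 164 (M(d, P) = 4*41 = 164)
f = -48 (f = -(-6)*(-5 - 3) = -(-6)*(-8) = -2*24 = -48)
r = -48
n(U, Y) = 19/12 + Y (n(U, Y) = Y + (-1*(-1/4) - 4*(-1/3)) = Y + (1/4 + 4/3) = Y + 19/12 = 19/12 + Y)
M(-32, -45)*n(J, r) = 164*(19/12 - 48) = 164*(-557/12) = -22837/3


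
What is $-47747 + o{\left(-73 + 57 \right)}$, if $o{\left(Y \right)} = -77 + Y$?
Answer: $-47840$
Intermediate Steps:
$-47747 + o{\left(-73 + 57 \right)} = -47747 + \left(-77 + \left(-73 + 57\right)\right) = -47747 - 93 = -47840$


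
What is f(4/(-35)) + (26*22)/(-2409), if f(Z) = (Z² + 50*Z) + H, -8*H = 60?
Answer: -7210517/536550 ≈ -13.439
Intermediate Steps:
H = -15/2 (H = -⅛*60 = -15/2 ≈ -7.5000)
f(Z) = -15/2 + Z² + 50*Z (f(Z) = (Z² + 50*Z) - 15/2 = -15/2 + Z² + 50*Z)
f(4/(-35)) + (26*22)/(-2409) = (-15/2 + (4/(-35))² + 50*(4/(-35))) + (26*22)/(-2409) = (-15/2 + (4*(-1/35))² + 50*(4*(-1/35))) + 572*(-1/2409) = (-15/2 + (-4/35)² + 50*(-4/35)) - 52/219 = (-15/2 + 16/1225 - 40/7) - 52/219 = -32343/2450 - 52/219 = -7210517/536550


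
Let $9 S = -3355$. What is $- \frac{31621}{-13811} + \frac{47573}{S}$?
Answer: $- \frac{5807187872}{46335905} \approx -125.33$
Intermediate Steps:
$S = - \frac{3355}{9}$ ($S = \frac{1}{9} \left(-3355\right) = - \frac{3355}{9} \approx -372.78$)
$- \frac{31621}{-13811} + \frac{47573}{S} = - \frac{31621}{-13811} + \frac{47573}{- \frac{3355}{9}} = \left(-31621\right) \left(- \frac{1}{13811}\right) + 47573 \left(- \frac{9}{3355}\right) = \frac{31621}{13811} - \frac{428157}{3355} = - \frac{5807187872}{46335905}$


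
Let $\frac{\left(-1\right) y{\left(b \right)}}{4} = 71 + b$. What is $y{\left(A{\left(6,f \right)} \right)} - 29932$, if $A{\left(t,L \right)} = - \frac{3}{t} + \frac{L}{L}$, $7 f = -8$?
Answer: $-30218$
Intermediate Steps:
$f = - \frac{8}{7}$ ($f = \frac{1}{7} \left(-8\right) = - \frac{8}{7} \approx -1.1429$)
$A{\left(t,L \right)} = 1 - \frac{3}{t}$ ($A{\left(t,L \right)} = - \frac{3}{t} + 1 = 1 - \frac{3}{t}$)
$y{\left(b \right)} = -284 - 4 b$ ($y{\left(b \right)} = - 4 \left(71 + b\right) = -284 - 4 b$)
$y{\left(A{\left(6,f \right)} \right)} - 29932 = \left(-284 - 4 \frac{-3 + 6}{6}\right) - 29932 = \left(-284 - 4 \cdot \frac{1}{6} \cdot 3\right) - 29932 = \left(-284 - 2\right) - 29932 = -286 - 29932 = -30218$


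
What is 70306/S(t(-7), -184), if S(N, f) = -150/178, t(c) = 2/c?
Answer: -6257234/75 ≈ -83430.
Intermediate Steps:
S(N, f) = -75/89 (S(N, f) = -150*1/178 = -75/89)
70306/S(t(-7), -184) = 70306/(-75/89) = 70306*(-89/75) = -6257234/75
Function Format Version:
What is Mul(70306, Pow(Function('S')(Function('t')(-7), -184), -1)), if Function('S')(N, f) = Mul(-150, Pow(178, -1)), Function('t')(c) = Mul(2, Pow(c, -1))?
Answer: Rational(-6257234, 75) ≈ -83430.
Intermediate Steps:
Function('S')(N, f) = Rational(-75, 89) (Function('S')(N, f) = Mul(-150, Rational(1, 178)) = Rational(-75, 89))
Mul(70306, Pow(Function('S')(Function('t')(-7), -184), -1)) = Mul(70306, Pow(Rational(-75, 89), -1)) = Mul(70306, Rational(-89, 75)) = Rational(-6257234, 75)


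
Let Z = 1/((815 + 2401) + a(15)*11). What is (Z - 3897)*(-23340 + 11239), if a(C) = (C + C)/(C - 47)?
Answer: 2418760114111/51291 ≈ 4.7158e+7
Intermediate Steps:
a(C) = 2*C/(-47 + C) (a(C) = (2*C)/(-47 + C) = 2*C/(-47 + C))
Z = 16/51291 (Z = 1/((815 + 2401) + (2*15/(-47 + 15))*11) = 1/(3216 + (2*15/(-32))*11) = 1/(3216 + (2*15*(-1/32))*11) = 1/(3216 - 15/16*11) = 1/(3216 - 165/16) = 1/(51291/16) = 16/51291 ≈ 0.00031195)
(Z - 3897)*(-23340 + 11239) = (16/51291 - 3897)*(-23340 + 11239) = -199881011/51291*(-12101) = 2418760114111/51291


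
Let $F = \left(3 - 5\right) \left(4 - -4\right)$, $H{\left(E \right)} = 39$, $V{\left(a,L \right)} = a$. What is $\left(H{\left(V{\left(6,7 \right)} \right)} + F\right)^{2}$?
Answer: $529$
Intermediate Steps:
$F = -16$ ($F = - 2 \left(4 + 4\right) = \left(-2\right) 8 = -16$)
$\left(H{\left(V{\left(6,7 \right)} \right)} + F\right)^{2} = \left(39 - 16\right)^{2} = 23^{2} = 529$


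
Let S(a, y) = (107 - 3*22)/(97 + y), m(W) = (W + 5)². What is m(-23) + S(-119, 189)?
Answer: 92705/286 ≈ 324.14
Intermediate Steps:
m(W) = (5 + W)²
S(a, y) = 41/(97 + y) (S(a, y) = (107 - 66)/(97 + y) = 41/(97 + y))
m(-23) + S(-119, 189) = (5 - 23)² + 41/(97 + 189) = (-18)² + 41/286 = 324 + 41*(1/286) = 324 + 41/286 = 92705/286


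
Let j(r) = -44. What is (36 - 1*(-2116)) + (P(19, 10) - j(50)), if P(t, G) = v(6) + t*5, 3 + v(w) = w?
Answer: 2294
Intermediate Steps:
v(w) = -3 + w
P(t, G) = 3 + 5*t (P(t, G) = (-3 + 6) + t*5 = 3 + 5*t)
(36 - 1*(-2116)) + (P(19, 10) - j(50)) = (36 - 1*(-2116)) + ((3 + 5*19) - 1*(-44)) = (36 + 2116) + ((3 + 95) + 44) = 2152 + (98 + 44) = 2152 + 142 = 2294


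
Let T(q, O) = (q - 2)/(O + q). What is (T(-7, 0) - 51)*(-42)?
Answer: 2088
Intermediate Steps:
T(q, O) = (-2 + q)/(O + q)
(T(-7, 0) - 51)*(-42) = ((-2 - 7)/(0 - 7) - 51)*(-42) = (-9/(-7) - 51)*(-42) = (-⅐*(-9) - 51)*(-42) = (9/7 - 51)*(-42) = -348/7*(-42) = 2088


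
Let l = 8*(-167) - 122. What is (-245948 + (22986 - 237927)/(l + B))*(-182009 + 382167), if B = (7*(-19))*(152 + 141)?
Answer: -1990115921527090/40427 ≈ -4.9227e+10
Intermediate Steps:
B = -38969 (B = -133*293 = -38969)
l = -1458 (l = -1336 - 122 = -1458)
(-245948 + (22986 - 237927)/(l + B))*(-182009 + 382167) = (-245948 + (22986 - 237927)/(-1458 - 38969))*(-182009 + 382167) = (-245948 - 214941/(-40427))*200158 = (-245948 - 214941*(-1/40427))*200158 = (-245948 + 214941/40427)*200158 = -9942724855/40427*200158 = -1990115921527090/40427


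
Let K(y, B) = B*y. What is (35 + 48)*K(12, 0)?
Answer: 0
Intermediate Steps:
(35 + 48)*K(12, 0) = (35 + 48)*(0*12) = 83*0 = 0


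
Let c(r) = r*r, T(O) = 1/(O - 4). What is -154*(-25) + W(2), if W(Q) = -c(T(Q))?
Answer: 15399/4 ≈ 3849.8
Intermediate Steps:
T(O) = 1/(-4 + O)
c(r) = r**2
W(Q) = -1/(-4 + Q)**2 (W(Q) = -(1/(-4 + Q))**2 = -1/(-4 + Q)**2)
-154*(-25) + W(2) = -154*(-25) - 1/(-4 + 2)**2 = 3850 - 1/(-2)**2 = 3850 - 1*1/4 = 3850 - 1/4 = 15399/4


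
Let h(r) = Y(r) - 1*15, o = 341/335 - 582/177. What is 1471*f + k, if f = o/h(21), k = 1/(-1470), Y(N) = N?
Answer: -1617130381/2905455 ≈ -556.58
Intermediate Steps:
k = -1/1470 ≈ -0.00068027
o = -44871/19765 (o = 341*(1/335) - 582*1/177 = 341/335 - 194/59 = -44871/19765 ≈ -2.2702)
h(r) = -15 + r (h(r) = r - 1*15 = r - 15 = -15 + r)
f = -14957/39530 (f = -44871/(19765*(-15 + 21)) = -44871/19765/6 = -44871/19765*1/6 = -14957/39530 ≈ -0.37837)
1471*f + k = 1471*(-14957/39530) - 1/1470 = -22001747/39530 - 1/1470 = -1617130381/2905455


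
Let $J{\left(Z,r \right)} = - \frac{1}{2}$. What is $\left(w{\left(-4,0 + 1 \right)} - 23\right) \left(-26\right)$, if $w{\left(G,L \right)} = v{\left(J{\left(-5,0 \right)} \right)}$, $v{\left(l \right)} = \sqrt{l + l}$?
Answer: $598 - 26 i \approx 598.0 - 26.0 i$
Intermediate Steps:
$J{\left(Z,r \right)} = - \frac{1}{2}$ ($J{\left(Z,r \right)} = \left(-1\right) \frac{1}{2} = - \frac{1}{2}$)
$v{\left(l \right)} = \sqrt{2} \sqrt{l}$ ($v{\left(l \right)} = \sqrt{2 l} = \sqrt{2} \sqrt{l}$)
$w{\left(G,L \right)} = i$ ($w{\left(G,L \right)} = \sqrt{2} \sqrt{- \frac{1}{2}} = \sqrt{2} \frac{i \sqrt{2}}{2} = i$)
$\left(w{\left(-4,0 + 1 \right)} - 23\right) \left(-26\right) = \left(i - 23\right) \left(-26\right) = \left(-23 + i\right) \left(-26\right) = 598 - 26 i$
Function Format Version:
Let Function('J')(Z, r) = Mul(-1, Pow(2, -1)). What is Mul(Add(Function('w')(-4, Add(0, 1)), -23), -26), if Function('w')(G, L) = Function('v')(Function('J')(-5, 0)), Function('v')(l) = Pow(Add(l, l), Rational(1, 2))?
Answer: Add(598, Mul(-26, I)) ≈ Add(598.00, Mul(-26.000, I))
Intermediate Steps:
Function('J')(Z, r) = Rational(-1, 2) (Function('J')(Z, r) = Mul(-1, Rational(1, 2)) = Rational(-1, 2))
Function('v')(l) = Mul(Pow(2, Rational(1, 2)), Pow(l, Rational(1, 2))) (Function('v')(l) = Pow(Mul(2, l), Rational(1, 2)) = Mul(Pow(2, Rational(1, 2)), Pow(l, Rational(1, 2))))
Function('w')(G, L) = I (Function('w')(G, L) = Mul(Pow(2, Rational(1, 2)), Pow(Rational(-1, 2), Rational(1, 2))) = Mul(Pow(2, Rational(1, 2)), Mul(Rational(1, 2), I, Pow(2, Rational(1, 2)))) = I)
Mul(Add(Function('w')(-4, Add(0, 1)), -23), -26) = Mul(Add(I, -23), -26) = Mul(Add(-23, I), -26) = Add(598, Mul(-26, I))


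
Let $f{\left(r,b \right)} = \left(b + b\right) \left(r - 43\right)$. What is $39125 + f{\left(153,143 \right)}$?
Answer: $70585$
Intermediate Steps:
$f{\left(r,b \right)} = 2 b \left(-43 + r\right)$
$39125 + f{\left(153,143 \right)} = 39125 + 2 \cdot 143 \left(-43 + 153\right) = 39125 + 2 \cdot 143 \cdot 110 = 39125 + 31460 = 70585$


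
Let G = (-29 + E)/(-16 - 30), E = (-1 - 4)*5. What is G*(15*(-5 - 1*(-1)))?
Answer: -1620/23 ≈ -70.435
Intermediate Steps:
E = -25 (E = -5*5 = -25)
G = 27/23 (G = (-29 - 25)/(-16 - 30) = -54/(-46) = -54*(-1/46) = 27/23 ≈ 1.1739)
G*(15*(-5 - 1*(-1))) = 27*(15*(-5 - 1*(-1)))/23 = 27*(15*(-5 + 1))/23 = 27*(15*(-4))/23 = (27/23)*(-60) = -1620/23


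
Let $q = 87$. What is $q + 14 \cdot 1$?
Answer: $101$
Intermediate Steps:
$q + 14 \cdot 1 = 87 + 14 \cdot 1 = 87 + 14 = 101$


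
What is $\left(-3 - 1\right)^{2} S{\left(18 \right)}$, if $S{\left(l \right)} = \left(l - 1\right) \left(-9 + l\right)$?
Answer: $2448$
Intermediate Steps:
$S{\left(l \right)} = \left(-1 + l\right) \left(-9 + l\right)$
$\left(-3 - 1\right)^{2} S{\left(18 \right)} = \left(-3 - 1\right)^{2} \left(9 + 18^{2} - 180\right) = \left(-4\right)^{2} \left(9 + 324 - 180\right) = 16 \cdot 153 = 2448$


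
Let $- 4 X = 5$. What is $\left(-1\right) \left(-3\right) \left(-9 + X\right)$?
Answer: $- \frac{123}{4} \approx -30.75$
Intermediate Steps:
$X = - \frac{5}{4}$ ($X = \left(- \frac{1}{4}\right) 5 = - \frac{5}{4} \approx -1.25$)
$\left(-1\right) \left(-3\right) \left(-9 + X\right) = \left(-1\right) \left(-3\right) \left(-9 - \frac{5}{4}\right) = 3 \left(- \frac{41}{4}\right) = - \frac{123}{4}$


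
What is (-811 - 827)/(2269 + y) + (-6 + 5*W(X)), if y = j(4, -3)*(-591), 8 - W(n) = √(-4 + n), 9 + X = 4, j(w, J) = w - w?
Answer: 75508/2269 - 15*I ≈ 33.278 - 15.0*I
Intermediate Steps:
j(w, J) = 0
X = -5 (X = -9 + 4 = -5)
W(n) = 8 - √(-4 + n)
y = 0 (y = 0*(-591) = 0)
(-811 - 827)/(2269 + y) + (-6 + 5*W(X)) = (-811 - 827)/(2269 + 0) + (-6 + 5*(8 - √(-4 - 5))) = -1638/2269 + (-6 + 5*(8 - √(-9))) = -1638*1/2269 + (-6 + 5*(8 - 3*I)) = -1638/2269 + (-6 + 5*(8 - 3*I)) = -1638/2269 + (-6 + (40 - 15*I)) = -1638/2269 + (34 - 15*I) = 75508/2269 - 15*I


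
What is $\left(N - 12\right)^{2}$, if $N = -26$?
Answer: $1444$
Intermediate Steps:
$\left(N - 12\right)^{2} = \left(-26 - 12\right)^{2} = \left(-38\right)^{2} = 1444$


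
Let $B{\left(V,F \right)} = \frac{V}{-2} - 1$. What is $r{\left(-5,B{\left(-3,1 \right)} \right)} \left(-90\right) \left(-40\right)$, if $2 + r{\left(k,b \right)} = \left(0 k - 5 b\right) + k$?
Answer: $-34200$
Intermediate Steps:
$B{\left(V,F \right)} = -1 - \frac{V}{2}$ ($B{\left(V,F \right)} = V \left(- \frac{1}{2}\right) - 1 = - \frac{V}{2} - 1 = -1 - \frac{V}{2}$)
$r{\left(k,b \right)} = -2 + k - 5 b$ ($r{\left(k,b \right)} = -2 + \left(\left(0 k - 5 b\right) + k\right) = -2 + \left(\left(0 - 5 b\right) + k\right) = -2 - \left(- k + 5 b\right) = -2 + k - 5 b$)
$r{\left(-5,B{\left(-3,1 \right)} \right)} \left(-90\right) \left(-40\right) = \left(-2 - 5 - 5 \left(-1 - - \frac{3}{2}\right)\right) \left(-90\right) \left(-40\right) = \left(-2 - 5 - 5 \left(-1 + \frac{3}{2}\right)\right) \left(-90\right) \left(-40\right) = \left(-2 - 5 - \frac{5}{2}\right) \left(-90\right) \left(-40\right) = \left(- \frac{19}{2}\right) \left(-90\right) \left(-40\right) = 855 \left(-40\right) = -34200$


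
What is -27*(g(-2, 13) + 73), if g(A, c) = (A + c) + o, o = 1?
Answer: -2295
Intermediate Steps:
g(A, c) = 1 + A + c (g(A, c) = (A + c) + 1 = 1 + A + c)
-27*(g(-2, 13) + 73) = -27*((1 - 2 + 13) + 73) = -27*(12 + 73) = -27*85 = -2295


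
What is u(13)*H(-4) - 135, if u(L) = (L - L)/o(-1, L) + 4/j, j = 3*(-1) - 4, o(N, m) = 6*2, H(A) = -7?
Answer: -131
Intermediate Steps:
o(N, m) = 12
j = -7 (j = -3 - 4 = -7)
u(L) = -4/7 (u(L) = (L - L)/12 + 4/(-7) = 0*(1/12) + 4*(-1/7) = 0 - 4/7 = -4/7)
u(13)*H(-4) - 135 = -4/7*(-7) - 135 = 4 - 135 = -131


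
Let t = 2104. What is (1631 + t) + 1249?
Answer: 4984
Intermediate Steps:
(1631 + t) + 1249 = (1631 + 2104) + 1249 = 3735 + 1249 = 4984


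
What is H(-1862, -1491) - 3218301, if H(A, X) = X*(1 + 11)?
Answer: -3236193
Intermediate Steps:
H(A, X) = 12*X (H(A, X) = X*12 = 12*X)
H(-1862, -1491) - 3218301 = 12*(-1491) - 3218301 = -17892 - 3218301 = -3236193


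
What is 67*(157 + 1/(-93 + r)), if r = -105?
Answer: 2082695/198 ≈ 10519.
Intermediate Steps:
67*(157 + 1/(-93 + r)) = 67*(157 + 1/(-93 - 105)) = 67*(157 + 1/(-198)) = 67*(157 - 1/198) = 67*(31085/198) = 2082695/198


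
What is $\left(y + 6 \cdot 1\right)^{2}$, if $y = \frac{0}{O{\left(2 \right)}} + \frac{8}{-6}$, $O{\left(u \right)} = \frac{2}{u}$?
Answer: $\frac{196}{9} \approx 21.778$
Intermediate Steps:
$y = - \frac{4}{3}$ ($y = \frac{0}{2 \cdot \frac{1}{2}} + \frac{8}{-6} = \frac{0}{2 \cdot \frac{1}{2}} + 8 \left(- \frac{1}{6}\right) = \frac{0}{1} - \frac{4}{3} = 0 \cdot 1 - \frac{4}{3} = 0 - \frac{4}{3} = - \frac{4}{3} \approx -1.3333$)
$\left(y + 6 \cdot 1\right)^{2} = \left(- \frac{4}{3} + 6 \cdot 1\right)^{2} = \left(- \frac{4}{3} + 6\right)^{2} = \left(\frac{14}{3}\right)^{2} = \frac{196}{9}$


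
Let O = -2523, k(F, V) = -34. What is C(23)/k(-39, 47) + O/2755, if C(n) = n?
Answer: -5143/3230 ≈ -1.5923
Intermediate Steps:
C(23)/k(-39, 47) + O/2755 = 23/(-34) - 2523/2755 = 23*(-1/34) - 2523*1/2755 = -23/34 - 87/95 = -5143/3230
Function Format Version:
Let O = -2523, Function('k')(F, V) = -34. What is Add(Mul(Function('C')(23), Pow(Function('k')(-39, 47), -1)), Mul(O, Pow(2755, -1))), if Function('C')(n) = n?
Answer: Rational(-5143, 3230) ≈ -1.5923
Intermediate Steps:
Add(Mul(Function('C')(23), Pow(Function('k')(-39, 47), -1)), Mul(O, Pow(2755, -1))) = Add(Mul(23, Pow(-34, -1)), Mul(-2523, Pow(2755, -1))) = Add(Mul(23, Rational(-1, 34)), Mul(-2523, Rational(1, 2755))) = Add(Rational(-23, 34), Rational(-87, 95)) = Rational(-5143, 3230)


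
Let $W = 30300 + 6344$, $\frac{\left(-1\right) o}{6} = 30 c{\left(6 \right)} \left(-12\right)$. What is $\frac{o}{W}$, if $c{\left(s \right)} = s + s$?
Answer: $\frac{6480}{9161} \approx 0.70735$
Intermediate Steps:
$c{\left(s \right)} = 2 s$
$o = 25920$ ($o = - 6 \cdot 30 \cdot 2 \cdot 6 \left(-12\right) = - 6 \cdot 30 \cdot 12 \left(-12\right) = - 6 \cdot 360 \left(-12\right) = \left(-6\right) \left(-4320\right) = 25920$)
$W = 36644$
$\frac{o}{W} = \frac{25920}{36644} = 25920 \cdot \frac{1}{36644} = \frac{6480}{9161}$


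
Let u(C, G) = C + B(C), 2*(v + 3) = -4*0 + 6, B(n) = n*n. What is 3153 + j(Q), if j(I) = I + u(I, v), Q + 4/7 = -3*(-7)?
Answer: 176948/49 ≈ 3611.2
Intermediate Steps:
B(n) = n**2
v = 0 (v = -3 + (-4*0 + 6)/2 = -3 + (0 + 6)/2 = -3 + (1/2)*6 = -3 + 3 = 0)
u(C, G) = C + C**2
Q = 143/7 (Q = -4/7 - 3*(-7) = -4/7 + 21 = 143/7 ≈ 20.429)
j(I) = I + I*(1 + I)
3153 + j(Q) = 3153 + 143*(2 + 143/7)/7 = 3153 + (143/7)*(157/7) = 3153 + 22451/49 = 176948/49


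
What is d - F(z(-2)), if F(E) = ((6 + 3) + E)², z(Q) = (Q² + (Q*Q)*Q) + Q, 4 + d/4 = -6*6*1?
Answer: -169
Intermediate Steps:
d = -160 (d = -16 + 4*(-6*6*1) = -16 + 4*(-36*1) = -16 + 4*(-36) = -16 - 144 = -160)
z(Q) = Q + Q² + Q³ (z(Q) = (Q² + Q²*Q) + Q = (Q² + Q³) + Q = Q + Q² + Q³)
F(E) = (9 + E)²
d - F(z(-2)) = -160 - (9 - 2*(1 - 2 + (-2)²))² = -160 - (9 - 2*(1 - 2 + 4))² = -160 - (9 - 2*3)² = -160 - (9 - 6)² = -160 - 1*3² = -160 - 1*9 = -160 - 9 = -169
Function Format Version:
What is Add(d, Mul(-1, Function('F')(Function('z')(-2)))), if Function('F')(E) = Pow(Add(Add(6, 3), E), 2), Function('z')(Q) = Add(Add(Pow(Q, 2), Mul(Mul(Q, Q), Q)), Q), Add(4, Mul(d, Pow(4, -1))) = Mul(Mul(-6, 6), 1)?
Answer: -169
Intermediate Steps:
d = -160 (d = Add(-16, Mul(4, Mul(Mul(-6, 6), 1))) = Add(-16, Mul(4, Mul(-36, 1))) = Add(-16, Mul(4, -36)) = Add(-16, -144) = -160)
Function('z')(Q) = Add(Q, Pow(Q, 2), Pow(Q, 3)) (Function('z')(Q) = Add(Add(Pow(Q, 2), Mul(Pow(Q, 2), Q)), Q) = Add(Add(Pow(Q, 2), Pow(Q, 3)), Q) = Add(Q, Pow(Q, 2), Pow(Q, 3)))
Function('F')(E) = Pow(Add(9, E), 2)
Add(d, Mul(-1, Function('F')(Function('z')(-2)))) = Add(-160, Mul(-1, Pow(Add(9, Mul(-2, Add(1, -2, Pow(-2, 2)))), 2))) = Add(-160, Mul(-1, Pow(Add(9, Mul(-2, Add(1, -2, 4))), 2))) = Add(-160, Mul(-1, Pow(Add(9, Mul(-2, 3)), 2))) = Add(-160, Mul(-1, Pow(Add(9, -6), 2))) = Add(-160, Mul(-1, Pow(3, 2))) = Add(-160, Mul(-1, 9)) = Add(-160, -9) = -169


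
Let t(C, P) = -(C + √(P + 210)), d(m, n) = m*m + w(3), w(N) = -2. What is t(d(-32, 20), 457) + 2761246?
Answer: 2760224 - √667 ≈ 2.7602e+6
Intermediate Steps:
d(m, n) = -2 + m² (d(m, n) = m*m - 2 = m² - 2 = -2 + m²)
t(C, P) = -C - √(210 + P) (t(C, P) = -(C + √(210 + P)) = -C - √(210 + P))
t(d(-32, 20), 457) + 2761246 = (-(-2 + (-32)²) - √(210 + 457)) + 2761246 = (-(-2 + 1024) - √667) + 2761246 = (-1*1022 - √667) + 2761246 = (-1022 - √667) + 2761246 = 2760224 - √667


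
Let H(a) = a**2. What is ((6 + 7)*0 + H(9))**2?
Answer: 6561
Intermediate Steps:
((6 + 7)*0 + H(9))**2 = ((6 + 7)*0 + 9**2)**2 = (13*0 + 81)**2 = (0 + 81)**2 = 81**2 = 6561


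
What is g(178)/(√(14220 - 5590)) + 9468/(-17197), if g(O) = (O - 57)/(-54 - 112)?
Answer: -9468/17197 - 121*√8630/1432580 ≈ -0.55841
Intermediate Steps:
g(O) = 57/166 - O/166 (g(O) = (-57 + O)/(-166) = (-57 + O)*(-1/166) = 57/166 - O/166)
g(178)/(√(14220 - 5590)) + 9468/(-17197) = (57/166 - 1/166*178)/(√(14220 - 5590)) + 9468/(-17197) = (57/166 - 89/83)/(√8630) + 9468*(-1/17197) = -121*√8630/1432580 - 9468/17197 = -9468/17197 - 121*√8630/1432580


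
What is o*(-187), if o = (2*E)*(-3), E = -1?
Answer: -1122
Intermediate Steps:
o = 6 (o = (2*(-1))*(-3) = -2*(-3) = 6)
o*(-187) = 6*(-187) = -1122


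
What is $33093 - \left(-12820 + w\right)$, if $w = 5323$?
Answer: $40590$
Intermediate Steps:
$33093 - \left(-12820 + w\right) = 33093 + \left(12820 - 5323\right) = 33093 + 7497 = 40590$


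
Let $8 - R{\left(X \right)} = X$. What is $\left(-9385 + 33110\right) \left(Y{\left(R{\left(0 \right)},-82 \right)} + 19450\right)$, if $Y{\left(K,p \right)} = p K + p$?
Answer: $443942200$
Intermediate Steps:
$R{\left(X \right)} = 8 - X$
$Y{\left(K,p \right)} = p + K p$ ($Y{\left(K,p \right)} = K p + p = p + K p$)
$\left(-9385 + 33110\right) \left(Y{\left(R{\left(0 \right)},-82 \right)} + 19450\right) = \left(-9385 + 33110\right) \left(- 82 \left(1 + \left(8 - 0\right)\right) + 19450\right) = 23725 \left(- 82 \left(1 + \left(8 + 0\right)\right) + 19450\right) = 23725 \left(- 82 \left(1 + 8\right) + 19450\right) = 23725 \left(\left(-82\right) 9 + 19450\right) = 23725 \left(-738 + 19450\right) = 23725 \cdot 18712 = 443942200$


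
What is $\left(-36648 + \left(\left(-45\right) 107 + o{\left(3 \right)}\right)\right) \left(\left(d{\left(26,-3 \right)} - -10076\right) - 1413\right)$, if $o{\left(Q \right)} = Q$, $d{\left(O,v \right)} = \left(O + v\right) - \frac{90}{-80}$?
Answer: $- \frac{720336405}{2} \approx -3.6017 \cdot 10^{8}$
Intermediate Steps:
$d{\left(O,v \right)} = \frac{9}{8} + O + v$ ($d{\left(O,v \right)} = \left(O + v\right) - - \frac{9}{8} = \left(O + v\right) + \frac{9}{8} = \frac{9}{8} + O + v$)
$\left(-36648 + \left(\left(-45\right) 107 + o{\left(3 \right)}\right)\right) \left(\left(d{\left(26,-3 \right)} - -10076\right) - 1413\right) = \left(-36648 + \left(\left(-45\right) 107 + 3\right)\right) \left(\left(\left(\frac{9}{8} + 26 - 3\right) - -10076\right) - 1413\right) = \left(-36648 + \left(-4815 + 3\right)\right) \left(\left(\frac{193}{8} + 10076\right) - 1413\right) = \left(-36648 - 4812\right) \left(\frac{80801}{8} - 1413\right) = \left(-41460\right) \frac{69497}{8} = - \frac{720336405}{2}$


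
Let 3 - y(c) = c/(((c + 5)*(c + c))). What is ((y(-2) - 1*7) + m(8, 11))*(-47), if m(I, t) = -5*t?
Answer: 16685/6 ≈ 2780.8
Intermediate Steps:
y(c) = 3 - 1/(2*(5 + c)) (y(c) = 3 - c/((c + 5)*(c + c)) = 3 - c/((5 + c)*(2*c)) = 3 - c/(2*c*(5 + c)) = 3 - c*1/(2*c*(5 + c)) = 3 - 1/(2*(5 + c)))
((y(-2) - 1*7) + m(8, 11))*(-47) = (((29 + 6*(-2))/(2*(5 - 2)) - 1*7) - 5*11)*(-47) = (((½)*(29 - 12)/3 - 7) - 55)*(-47) = (((½)*(⅓)*17 - 7) - 55)*(-47) = ((17/6 - 7) - 55)*(-47) = (-25/6 - 55)*(-47) = -355/6*(-47) = 16685/6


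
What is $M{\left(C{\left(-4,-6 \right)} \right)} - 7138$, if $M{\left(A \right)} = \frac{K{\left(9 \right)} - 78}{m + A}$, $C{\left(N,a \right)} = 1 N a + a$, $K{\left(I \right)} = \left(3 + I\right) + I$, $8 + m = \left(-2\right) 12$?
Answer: $- \frac{99875}{14} \approx -7133.9$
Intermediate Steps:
$m = -32$ ($m = -8 - 24 = -32$)
$K{\left(I \right)} = 3 + 2 I$
$C{\left(N,a \right)} = a + N a$ ($C{\left(N,a \right)} = N a + a = a + N a$)
$M{\left(A \right)} = - \frac{57}{-32 + A}$ ($M{\left(A \right)} = \frac{\left(3 + 2 \cdot 9\right) - 78}{-32 + A} = \frac{\left(3 + 18\right) - 78}{-32 + A} = \frac{21 - 78}{-32 + A} = - \frac{57}{-32 + A}$)
$M{\left(C{\left(-4,-6 \right)} \right)} - 7138 = - \frac{57}{-32 - 6 \left(1 - 4\right)} - 7138 = - \frac{57}{-32 - -18} - 7138 = - \frac{57}{-32 + 18} - 7138 = - \frac{57}{-14} - 7138 = \left(-57\right) \left(- \frac{1}{14}\right) - 7138 = \frac{57}{14} - 7138 = - \frac{99875}{14}$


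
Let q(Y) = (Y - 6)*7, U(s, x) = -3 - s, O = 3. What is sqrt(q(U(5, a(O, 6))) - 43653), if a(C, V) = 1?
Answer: I*sqrt(43751) ≈ 209.17*I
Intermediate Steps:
q(Y) = -42 + 7*Y (q(Y) = (-6 + Y)*7 = -42 + 7*Y)
sqrt(q(U(5, a(O, 6))) - 43653) = sqrt((-42 + 7*(-3 - 1*5)) - 43653) = sqrt((-42 + 7*(-3 - 5)) - 43653) = sqrt((-42 + 7*(-8)) - 43653) = sqrt((-42 - 56) - 43653) = sqrt(-98 - 43653) = sqrt(-43751) = I*sqrt(43751)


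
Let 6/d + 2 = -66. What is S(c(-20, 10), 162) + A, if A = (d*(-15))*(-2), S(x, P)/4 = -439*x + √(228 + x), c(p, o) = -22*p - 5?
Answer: -12985665/17 + 4*√663 ≈ -7.6376e+5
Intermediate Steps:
d = -3/34 (d = 6/(-2 - 66) = 6/(-68) = 6*(-1/68) = -3/34 ≈ -0.088235)
c(p, o) = -5 - 22*p
S(x, P) = -1756*x + 4*√(228 + x) (S(x, P) = 4*(-439*x + √(228 + x)) = 4*(√(228 + x) - 439*x) = -1756*x + 4*√(228 + x))
A = -45/17 (A = -3/34*(-15)*(-2) = (45/34)*(-2) = -45/17 ≈ -2.6471)
S(c(-20, 10), 162) + A = (-1756*(-5 - 22*(-20)) + 4*√(228 + (-5 - 22*(-20)))) - 45/17 = (-1756*(-5 + 440) + 4*√(228 + (-5 + 440))) - 45/17 = (-1756*435 + 4*√(228 + 435)) - 45/17 = (-763860 + 4*√663) - 45/17 = -12985665/17 + 4*√663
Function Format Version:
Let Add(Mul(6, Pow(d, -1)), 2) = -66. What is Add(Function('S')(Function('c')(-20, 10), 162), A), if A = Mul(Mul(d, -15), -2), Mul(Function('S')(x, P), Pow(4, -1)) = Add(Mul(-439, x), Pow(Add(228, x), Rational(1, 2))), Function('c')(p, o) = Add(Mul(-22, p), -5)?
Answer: Add(Rational(-12985665, 17), Mul(4, Pow(663, Rational(1, 2)))) ≈ -7.6376e+5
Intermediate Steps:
d = Rational(-3, 34) (d = Mul(6, Pow(Add(-2, -66), -1)) = Mul(6, Pow(-68, -1)) = Mul(6, Rational(-1, 68)) = Rational(-3, 34) ≈ -0.088235)
Function('c')(p, o) = Add(-5, Mul(-22, p))
Function('S')(x, P) = Add(Mul(-1756, x), Mul(4, Pow(Add(228, x), Rational(1, 2)))) (Function('S')(x, P) = Mul(4, Add(Mul(-439, x), Pow(Add(228, x), Rational(1, 2)))) = Mul(4, Add(Pow(Add(228, x), Rational(1, 2)), Mul(-439, x))) = Add(Mul(-1756, x), Mul(4, Pow(Add(228, x), Rational(1, 2)))))
A = Rational(-45, 17) (A = Mul(Mul(Rational(-3, 34), -15), -2) = Mul(Rational(45, 34), -2) = Rational(-45, 17) ≈ -2.6471)
Add(Function('S')(Function('c')(-20, 10), 162), A) = Add(Add(Mul(-1756, Add(-5, Mul(-22, -20))), Mul(4, Pow(Add(228, Add(-5, Mul(-22, -20))), Rational(1, 2)))), Rational(-45, 17)) = Add(Add(Mul(-1756, Add(-5, 440)), Mul(4, Pow(Add(228, Add(-5, 440)), Rational(1, 2)))), Rational(-45, 17)) = Add(Add(Mul(-1756, 435), Mul(4, Pow(Add(228, 435), Rational(1, 2)))), Rational(-45, 17)) = Add(Add(-763860, Mul(4, Pow(663, Rational(1, 2)))), Rational(-45, 17)) = Add(Rational(-12985665, 17), Mul(4, Pow(663, Rational(1, 2))))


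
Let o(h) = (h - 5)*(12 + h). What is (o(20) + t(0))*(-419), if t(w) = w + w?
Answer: -201120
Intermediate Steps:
t(w) = 2*w
o(h) = (-5 + h)*(12 + h)
(o(20) + t(0))*(-419) = ((-60 + 20**2 + 7*20) + 2*0)*(-419) = ((-60 + 400 + 140) + 0)*(-419) = (480 + 0)*(-419) = 480*(-419) = -201120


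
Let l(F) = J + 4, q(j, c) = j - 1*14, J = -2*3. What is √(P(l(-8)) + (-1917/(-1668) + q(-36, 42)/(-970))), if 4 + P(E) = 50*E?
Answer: I*√74751976695/26966 ≈ 10.139*I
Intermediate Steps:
J = -6
q(j, c) = -14 + j (q(j, c) = j - 14 = -14 + j)
l(F) = -2 (l(F) = -6 + 4 = -2)
P(E) = -4 + 50*E
√(P(l(-8)) + (-1917/(-1668) + q(-36, 42)/(-970))) = √((-4 + 50*(-2)) + (-1917/(-1668) + (-14 - 36)/(-970))) = √((-4 - 100) + (-1917*(-1/1668) - 50*(-1/970))) = √(-104 + (639/556 + 5/97)) = √(-104 + 64763/53932) = √(-5544165/53932) = I*√74751976695/26966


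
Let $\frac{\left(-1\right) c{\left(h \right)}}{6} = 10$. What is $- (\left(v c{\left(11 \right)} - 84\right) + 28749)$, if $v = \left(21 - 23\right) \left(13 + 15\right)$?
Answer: $-32025$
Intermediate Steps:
$c{\left(h \right)} = -60$ ($c{\left(h \right)} = \left(-6\right) 10 = -60$)
$v = -56$ ($v = \left(-2\right) 28 = -56$)
$- (\left(v c{\left(11 \right)} - 84\right) + 28749) = - (\left(\left(-56\right) \left(-60\right) - 84\right) + 28749) = - (\left(3360 - 84\right) + 28749) = - (3276 + 28749) = \left(-1\right) 32025 = -32025$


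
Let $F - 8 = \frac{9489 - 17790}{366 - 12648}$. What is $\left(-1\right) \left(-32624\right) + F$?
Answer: $\frac{133598175}{4094} \approx 32633.0$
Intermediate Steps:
$F = \frac{35519}{4094}$ ($F = 8 + \frac{9489 - 17790}{366 - 12648} = 8 - \frac{8301}{-12282} = 8 - - \frac{2767}{4094} = 8 + \frac{2767}{4094} = \frac{35519}{4094} \approx 8.6759$)
$\left(-1\right) \left(-32624\right) + F = \left(-1\right) \left(-32624\right) + \frac{35519}{4094} = 32624 + \frac{35519}{4094} = \frac{133598175}{4094}$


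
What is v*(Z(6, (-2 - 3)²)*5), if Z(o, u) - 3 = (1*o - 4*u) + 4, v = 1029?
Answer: -447615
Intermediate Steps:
Z(o, u) = 7 + o - 4*u (Z(o, u) = 3 + ((1*o - 4*u) + 4) = 3 + ((o - 4*u) + 4) = 3 + (4 + o - 4*u) = 7 + o - 4*u)
v*(Z(6, (-2 - 3)²)*5) = 1029*((7 + 6 - 4*(-2 - 3)²)*5) = 1029*((7 + 6 - 4*(-5)²)*5) = 1029*((7 + 6 - 4*25)*5) = 1029*((7 + 6 - 100)*5) = 1029*(-87*5) = 1029*(-435) = -447615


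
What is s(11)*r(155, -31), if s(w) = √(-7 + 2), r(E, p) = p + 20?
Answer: -11*I*√5 ≈ -24.597*I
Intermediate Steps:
r(E, p) = 20 + p
s(w) = I*√5 (s(w) = √(-5) = I*√5)
s(11)*r(155, -31) = (I*√5)*(20 - 31) = (I*√5)*(-11) = -11*I*√5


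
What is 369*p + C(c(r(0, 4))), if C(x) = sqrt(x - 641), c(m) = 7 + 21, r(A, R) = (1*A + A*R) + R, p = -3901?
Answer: -1439469 + I*sqrt(613) ≈ -1.4395e+6 + 24.759*I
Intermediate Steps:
r(A, R) = A + R + A*R (r(A, R) = (A + A*R) + R = A + R + A*R)
c(m) = 28
C(x) = sqrt(-641 + x)
369*p + C(c(r(0, 4))) = 369*(-3901) + sqrt(-641 + 28) = -1439469 + sqrt(-613) = -1439469 + I*sqrt(613)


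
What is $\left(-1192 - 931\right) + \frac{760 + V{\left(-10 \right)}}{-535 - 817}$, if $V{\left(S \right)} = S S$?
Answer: $- \frac{717789}{338} \approx -2123.6$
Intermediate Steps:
$V{\left(S \right)} = S^{2}$
$\left(-1192 - 931\right) + \frac{760 + V{\left(-10 \right)}}{-535 - 817} = \left(-1192 - 931\right) + \frac{760 + \left(-10\right)^{2}}{-535 - 817} = \left(-1192 - 931\right) + \frac{760 + 100}{-1352} = -2123 + 860 \left(- \frac{1}{1352}\right) = -2123 - \frac{215}{338} = - \frac{717789}{338}$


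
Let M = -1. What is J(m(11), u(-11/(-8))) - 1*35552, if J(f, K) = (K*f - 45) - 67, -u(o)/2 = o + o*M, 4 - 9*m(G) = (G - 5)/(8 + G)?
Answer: -35664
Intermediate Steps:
m(G) = 4/9 - (-5 + G)/(9*(8 + G)) (m(G) = 4/9 - (G - 5)/(9*(8 + G)) = 4/9 - (-5 + G)/(9*(8 + G)))
u(o) = 0 (u(o) = -2*(o + o*(-1)) = -2*(o - o) = -2*0 = 0)
J(f, K) = -112 + K*f (J(f, K) = (-45 + K*f) - 67 = -112 + K*f)
J(m(11), u(-11/(-8))) - 1*35552 = (-112 + 0*((37 + 3*11)/(9*(8 + 11)))) - 1*35552 = (-112 + 0*((1/9)*(37 + 33)/19)) - 35552 = (-112 + 0*((1/9)*(1/19)*70)) - 35552 = (-112 + 0*(70/171)) - 35552 = (-112 + 0) - 35552 = -112 - 35552 = -35664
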